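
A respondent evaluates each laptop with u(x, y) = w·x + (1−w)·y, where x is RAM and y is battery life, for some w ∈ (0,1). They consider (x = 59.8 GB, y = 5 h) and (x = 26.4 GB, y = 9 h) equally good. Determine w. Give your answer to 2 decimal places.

w = 0.11

Equating utilities: w·59.8 + (1−w)·5 = w·26.4 + (1−w)·9.
Collecting terms: w·33.4 = (1−w)·4.
The marginal rate of substitution is 4/33.4, so w = 4/(33.4+4) = 0.11.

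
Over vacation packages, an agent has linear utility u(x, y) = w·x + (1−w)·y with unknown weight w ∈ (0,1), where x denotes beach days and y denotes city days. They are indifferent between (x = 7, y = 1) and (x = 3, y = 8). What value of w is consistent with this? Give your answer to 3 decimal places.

Equating utilities: w·7 + (1−w)·1 = w·3 + (1−w)·8.
Rearranging, 4·w − 7·(1−w) = 0.
The marginal rate of substitution is 7/4, so w = 7/(4+7) = 0.636.

w = 0.636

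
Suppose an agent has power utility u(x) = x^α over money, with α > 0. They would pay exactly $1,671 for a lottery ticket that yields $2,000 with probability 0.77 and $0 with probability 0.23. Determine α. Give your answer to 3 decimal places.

The lottery's expected utility is 0.77·u(2000) + 0.23·u(0) = 0.77·2000^α (since u(0) = 0 for α > 0).
Indifference: 1671^α = 0.77·2000^α, so (1671/2000)^α = 0.77.
Take logs: α = ln 0.77 / ln(1671/2000) ≈ 1.45425.

α ≈ 1.454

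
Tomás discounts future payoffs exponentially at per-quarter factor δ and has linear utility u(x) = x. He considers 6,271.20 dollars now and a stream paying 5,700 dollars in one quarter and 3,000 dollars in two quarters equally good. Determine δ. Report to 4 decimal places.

δ ≈ 0.7800

Present value of the stream is 5700·δ + 3000·δ². Indifference gives 5700δ + 3000δ² = 6271.20.
So 3000δ² + 5700δ − 6271.20 = 0.
By the quadratic formula (taking the positive root), δ = (−5700 + √107744400.00) / 6000 ≈ 0.7800.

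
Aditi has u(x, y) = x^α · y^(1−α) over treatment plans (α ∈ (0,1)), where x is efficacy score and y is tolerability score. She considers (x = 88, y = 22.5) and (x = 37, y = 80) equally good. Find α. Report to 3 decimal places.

The Cobb–Douglas utilities coincide, so 88^α·22.5^(1−α) = 37^α·80^(1−α).
Taking logs: α·ln 88 + (1−α)·ln 22.5 = α·ln 37 + (1−α)·ln 80, i.e. α·0.866419 = (1−α)·1.268511.
With A = 0.866419 and B = 1.268511: α·A = (1−α)·B, so α = B/(A+B) = 1.268511/2.134930 ≈ 0.594.

α ≈ 0.594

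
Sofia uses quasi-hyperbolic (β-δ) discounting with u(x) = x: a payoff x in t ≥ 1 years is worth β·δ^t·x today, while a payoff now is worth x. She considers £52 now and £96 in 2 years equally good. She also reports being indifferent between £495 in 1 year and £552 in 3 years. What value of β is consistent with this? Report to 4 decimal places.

The second indifference involves only future payoffs, so β cancels: β·δ^1·495 = β·δ^3·552, giving δ^2 = 495/552 = 0.89674, so δ = 0.94696.
Now use the now-vs-future pair: 52 = β·δ^2·96 gives β = 52/(0.89674·96) ≈ 0.6040.

β ≈ 0.6040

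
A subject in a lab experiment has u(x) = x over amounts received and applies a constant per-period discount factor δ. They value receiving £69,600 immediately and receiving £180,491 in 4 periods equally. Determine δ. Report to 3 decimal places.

δ ≈ 0.788

Indifference means u(69600) = δ^4 · u(180491), so δ^4 = u(69600)/u(180491).
With u(x) = x: δ^4 = 69600/180491 = 0.38561.
So δ = 0.38561^(1/4) ≈ 0.788.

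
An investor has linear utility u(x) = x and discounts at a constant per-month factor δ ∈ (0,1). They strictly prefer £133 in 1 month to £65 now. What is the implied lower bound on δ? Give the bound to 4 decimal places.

δ > 0.4887

Comparing present values: 65 < δ·133.
So δ > 65/133 = 0.48872.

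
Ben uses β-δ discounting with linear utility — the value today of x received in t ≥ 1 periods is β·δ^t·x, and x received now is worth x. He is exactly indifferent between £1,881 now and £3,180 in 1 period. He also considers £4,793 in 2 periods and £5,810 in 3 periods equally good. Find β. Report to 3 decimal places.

β ≈ 0.717

Both payoffs in the second observation are in the future, so β drops out: δ^2·4793 = δ^3·5810 ⇒ δ = 4793/5810 = 0.82496.
Now use the now-vs-future pair: 1881 = β·δ·3180 gives β = 1881/(0.82496·3180) ≈ 0.717.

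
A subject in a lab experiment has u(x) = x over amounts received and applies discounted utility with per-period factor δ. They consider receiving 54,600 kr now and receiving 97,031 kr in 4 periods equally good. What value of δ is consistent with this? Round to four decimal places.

δ ≈ 0.8661

Equating discounted utilities: u(54600) = δ^4·u(97031) ⇒ δ^4 = u(54600)/u(97031).
With u(x) = x: δ^4 = 54600/97031 = 0.56271.
Hence δ = (0.56271)^(1/4) = 0.866105.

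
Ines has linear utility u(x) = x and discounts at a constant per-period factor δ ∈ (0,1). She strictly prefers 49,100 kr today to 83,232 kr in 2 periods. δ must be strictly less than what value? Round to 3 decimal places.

δ < 0.768

The preference means 49100 > δ^2·83232.
Dividing by 83232: δ^2 < 0.58992. Both sides are positive, so the square root keeps the direction.
δ < (49100/83232)^(1/2) ≈ 0.768.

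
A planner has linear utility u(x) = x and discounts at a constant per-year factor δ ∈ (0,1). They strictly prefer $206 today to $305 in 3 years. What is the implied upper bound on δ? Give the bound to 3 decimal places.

δ < 0.877

Under u(x) = x this choice says 206 > δ^3·305.
Hence δ^3 < 206/305 = 0.67541, and x ↦ x^(1/3) is increasing on (0,∞).
δ < 0.67541^(1/3) = 0.877.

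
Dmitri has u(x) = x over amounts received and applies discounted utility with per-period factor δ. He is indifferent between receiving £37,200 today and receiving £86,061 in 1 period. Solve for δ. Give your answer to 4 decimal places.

δ ≈ 0.4323

Equating discounted utilities: u(37200) = δ·u(86061) ⇒ δ = u(37200)/u(86061).
With u(x) = x: δ = 37200/86061 = 0.43225.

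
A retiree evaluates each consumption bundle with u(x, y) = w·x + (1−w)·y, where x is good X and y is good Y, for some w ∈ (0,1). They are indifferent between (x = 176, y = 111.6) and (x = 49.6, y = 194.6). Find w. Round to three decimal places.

Equating utilities: w·176 + (1−w)·111.6 = w·49.6 + (1−w)·194.6.
Rearranging, 126.4·w − 83·(1−w) = 0.
So w/(1−w) = 83/126.4 = 0.6566, giving w = 83/(126.4+83) = 0.396.

w = 0.396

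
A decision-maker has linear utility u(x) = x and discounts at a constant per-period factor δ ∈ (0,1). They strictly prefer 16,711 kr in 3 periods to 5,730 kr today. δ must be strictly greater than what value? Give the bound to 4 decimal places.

δ > 0.6999

Under u(x) = x this choice says 5730 < δ^3·16711.
So δ^3 > 5730/16711 = 0.34289; taking the cube root of both positive sides preserves the inequality.
δ > (5730/16711)^(1/3) ≈ 0.6999.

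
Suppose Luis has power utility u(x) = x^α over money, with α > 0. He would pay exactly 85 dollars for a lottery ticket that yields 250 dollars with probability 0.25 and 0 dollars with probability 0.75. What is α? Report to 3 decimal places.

α ≈ 1.285

Since u(0) = 0, the lottery's EU is 0.25·250^α.
Setting u(85) equal to that: 85^α = 0.25·250^α ⇒ (85/250)^α = 0.25.
α = ln(0.25) / ln(85/250) = -1.386294/-1.078810 ≈ 1.285.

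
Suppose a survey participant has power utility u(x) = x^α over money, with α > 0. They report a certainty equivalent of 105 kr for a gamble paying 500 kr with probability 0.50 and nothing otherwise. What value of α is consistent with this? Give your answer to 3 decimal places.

EU(lottery) = 0.50·500^α + 0.50·0 = 0.50·500^α.
Setting u(105) equal to that: 105^α = 0.50·500^α ⇒ (105/500)^α = 0.50.
α = ln(0.50) / ln(105/500) = -0.693147/-1.560648 ≈ 0.444.

α ≈ 0.444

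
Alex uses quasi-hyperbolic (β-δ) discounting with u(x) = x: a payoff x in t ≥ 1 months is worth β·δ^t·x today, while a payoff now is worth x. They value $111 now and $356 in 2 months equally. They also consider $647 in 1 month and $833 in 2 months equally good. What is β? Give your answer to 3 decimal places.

The second indifference involves only future payoffs, so β cancels: β·δ^1·647 = β·δ^2·833, giving δ = 647/833 = 0.77671.
Substituting δ into 111 = β·δ^2·356: β = 111/(214.767) ≈ 0.517.

β ≈ 0.517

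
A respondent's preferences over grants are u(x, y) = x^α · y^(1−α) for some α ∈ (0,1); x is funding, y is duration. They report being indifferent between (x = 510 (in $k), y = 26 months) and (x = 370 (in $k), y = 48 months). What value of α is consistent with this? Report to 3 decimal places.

α ≈ 0.656

Indifference: 510^α · 26^(1−α) = 370^α · 48^(1−α).
Taking logs: α·ln 510 + (1−α)·ln 26 = α·ln 370 + (1−α)·ln 48, i.e. α·0.320908 = (1−α)·0.613104.
With A = 0.320908 and B = 0.613104: α·A = (1−α)·B, so α = B/(A+B) = 0.613104/0.934012 ≈ 0.656.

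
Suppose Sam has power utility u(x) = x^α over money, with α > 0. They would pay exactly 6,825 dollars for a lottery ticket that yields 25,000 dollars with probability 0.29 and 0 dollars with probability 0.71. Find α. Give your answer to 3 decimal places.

α ≈ 0.953

The lottery's expected utility is 0.29·u(25000) + 0.71·u(0) = 0.29·25000^α (since u(0) = 0 for α > 0).
Setting u(6825) equal to that: 6825^α = 0.29·25000^α ⇒ (6825/25000)^α = 0.29.
α = ln(0.29) / ln(6825/25000) = -1.237874/-1.298283 ≈ 0.953.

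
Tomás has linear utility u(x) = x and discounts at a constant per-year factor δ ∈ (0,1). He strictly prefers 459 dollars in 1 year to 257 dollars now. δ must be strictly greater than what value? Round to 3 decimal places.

Comparing present values: 257 < δ·459.
So δ > 257/459 = 0.55991.

δ > 0.560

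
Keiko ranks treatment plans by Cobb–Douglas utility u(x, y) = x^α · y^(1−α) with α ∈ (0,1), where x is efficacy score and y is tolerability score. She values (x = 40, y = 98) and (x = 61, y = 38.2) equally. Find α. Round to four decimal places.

α ≈ 0.6906

The Cobb–Douglas utilities coincide, so 40^α·98^(1−α) = 61^α·38.2^(1−α).
Rearrange to (40/61)^α = (38.2/98)^(1−α) and take logs: α·-0.4219944 = (1−α)·-0.9421320.
Thus α·(-1.3641264) = -0.9421320, so α = -0.9421320/-1.3641264 ≈ 0.6906.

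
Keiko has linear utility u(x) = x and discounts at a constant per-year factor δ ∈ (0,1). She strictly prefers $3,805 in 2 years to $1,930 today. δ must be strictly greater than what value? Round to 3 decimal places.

Under u(x) = x this choice says 1930 < δ^2·3805.
So δ^2 > 1930/3805 = 0.50723; taking the square root of both positive sides preserves the inequality.
δ > 0.50723^(1/2) = 0.712.

δ > 0.712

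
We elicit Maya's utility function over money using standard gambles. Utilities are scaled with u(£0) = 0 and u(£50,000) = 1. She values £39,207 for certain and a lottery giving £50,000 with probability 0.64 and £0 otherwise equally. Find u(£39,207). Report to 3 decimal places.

u(£39,207) equals the lottery's expected utility: 0.64·1 + 0.36·0 = 0.64.

0.640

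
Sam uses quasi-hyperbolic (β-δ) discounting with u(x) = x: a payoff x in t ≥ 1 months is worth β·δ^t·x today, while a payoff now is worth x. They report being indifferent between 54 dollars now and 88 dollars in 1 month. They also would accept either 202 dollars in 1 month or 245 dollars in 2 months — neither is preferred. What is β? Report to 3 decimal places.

β ≈ 0.744

From the later pair, β·δ^1·202 = β·δ^2·245; dividing through, δ = 202/245 = 0.82449.
Substituting δ into 54 = β·δ·88: β = 54/(72.555) ≈ 0.744.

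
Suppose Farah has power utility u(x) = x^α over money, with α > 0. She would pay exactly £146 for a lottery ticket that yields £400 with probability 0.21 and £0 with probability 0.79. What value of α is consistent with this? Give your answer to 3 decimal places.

α ≈ 1.548

Since u(0) = 0, the lottery's EU is 0.21·400^α.
Equating: 146^α = 0.21·400^α, i.e. 0.3650^α = 0.21.
Take logs: α = ln 0.21 / ln(146/400) ≈ 1.54848.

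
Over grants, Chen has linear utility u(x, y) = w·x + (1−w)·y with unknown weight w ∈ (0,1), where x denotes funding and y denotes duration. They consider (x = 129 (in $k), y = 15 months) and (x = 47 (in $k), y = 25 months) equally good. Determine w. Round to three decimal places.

Indifference: w·129 + (1−w)·15 = w·47 + (1−w)·25.
Rearranging, 82·w − 10·(1−w) = 0.
Hence w = 10/(82+10) = 10/92 = 0.109.

w = 0.109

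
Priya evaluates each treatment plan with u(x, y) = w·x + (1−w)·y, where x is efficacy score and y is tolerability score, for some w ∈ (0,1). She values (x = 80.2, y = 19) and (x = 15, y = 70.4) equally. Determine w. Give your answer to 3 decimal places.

Indifference: w·80.2 + (1−w)·19 = w·15 + (1−w)·70.4.
Rearranging, 65.2·w − 51.4·(1−w) = 0.
So w/(1−w) = 51.4/65.2 = 0.7883, giving w = 51.4/(65.2+51.4) = 0.441.

w = 0.441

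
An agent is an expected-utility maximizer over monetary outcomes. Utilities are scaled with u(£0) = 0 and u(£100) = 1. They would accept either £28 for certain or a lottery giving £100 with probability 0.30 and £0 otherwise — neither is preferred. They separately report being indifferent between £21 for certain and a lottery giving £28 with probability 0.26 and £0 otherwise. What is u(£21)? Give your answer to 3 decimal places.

0.078

The first gamble pins u(£28): it must equal 0.30·1 + 0.70·0 = 0.30.
Then u(£21) = 0.26·u(£28) + 0.74·u(£0) = 0.26·0.30 + 0.74·0.00 = 0.0780.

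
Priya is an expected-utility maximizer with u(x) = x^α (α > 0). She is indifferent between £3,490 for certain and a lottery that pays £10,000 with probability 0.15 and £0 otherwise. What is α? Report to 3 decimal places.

The lottery's expected utility is 0.15·u(10000) + 0.85·u(0) = 0.15·10000^α (since u(0) = 0 for α > 0).
Equating: 3490^α = 0.15·10000^α, i.e. 0.3490^α = 0.15.
Taking logs: α·ln(3490/10000) = ln(0.15), so α = -1.897120 / -1.052683 ≈ 1.802.

α ≈ 1.802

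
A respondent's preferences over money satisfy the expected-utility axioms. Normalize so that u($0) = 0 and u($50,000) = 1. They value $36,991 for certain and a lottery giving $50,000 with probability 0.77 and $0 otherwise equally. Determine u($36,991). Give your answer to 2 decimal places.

u($36,991) equals the lottery's expected utility: 0.77·1 + 0.23·0 = 0.77.

0.77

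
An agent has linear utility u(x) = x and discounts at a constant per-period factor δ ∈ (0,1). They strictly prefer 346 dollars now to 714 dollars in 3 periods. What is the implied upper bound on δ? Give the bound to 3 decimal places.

δ < 0.785

Comparing present values: 346 > δ^3·714.
So δ^3 < 346/714 = 0.48459; taking the cube root of both positive sides preserves the inequality.
δ < (346/714)^(1/3) ≈ 0.785.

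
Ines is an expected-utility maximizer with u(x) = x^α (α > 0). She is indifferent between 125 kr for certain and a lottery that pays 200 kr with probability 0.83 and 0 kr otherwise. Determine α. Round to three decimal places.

EU(lottery) = 0.83·200^α + 0.17·0 = 0.83·200^α.
Indifference: 125^α = 0.83·200^α, so (125/200)^α = 0.83.
α = ln(0.83) / ln(125/200) = -0.186330/-0.470004 ≈ 0.396.

α ≈ 0.396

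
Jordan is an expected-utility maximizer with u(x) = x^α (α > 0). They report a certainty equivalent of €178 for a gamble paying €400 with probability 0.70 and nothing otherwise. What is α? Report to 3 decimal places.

α ≈ 0.441

EU(lottery) = 0.70·400^α + 0.30·0 = 0.70·400^α.
Equating: 178^α = 0.70·400^α, i.e. 0.4450^α = 0.70.
α = ln(0.70) / ln(178/400) = -0.356675/-0.809681 ≈ 0.441.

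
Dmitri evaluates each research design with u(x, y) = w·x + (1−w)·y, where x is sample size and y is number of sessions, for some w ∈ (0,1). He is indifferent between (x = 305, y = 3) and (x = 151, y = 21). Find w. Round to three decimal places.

u(305,3) = u(151,21) means w·305 + (1−w)·3 = w·151 + (1−w)·21.
Collecting terms: w·154 = (1−w)·18.
Hence w = 18/(154+18) = 18/172 = 0.105.

w = 0.105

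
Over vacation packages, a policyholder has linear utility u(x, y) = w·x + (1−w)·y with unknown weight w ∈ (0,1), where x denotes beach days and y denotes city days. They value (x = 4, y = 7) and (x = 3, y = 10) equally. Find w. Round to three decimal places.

w = 0.750

Indifference: w·4 + (1−w)·7 = w·3 + (1−w)·10.
w·(4−3) = (1−w)·(10−7), i.e. w·1 = (1−w)·3.
The marginal rate of substitution is 3/1, so w = 3/(1+3) = 0.750.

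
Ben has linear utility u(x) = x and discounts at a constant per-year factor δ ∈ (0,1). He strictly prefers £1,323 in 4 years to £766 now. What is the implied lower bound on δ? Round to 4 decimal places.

The preference means 766 < δ^4·1323.
Hence δ^4 > 766/1323 = 0.57899, and x ↦ x^(1/4) is increasing on (0,∞).
δ > 0.57899^(1/4) = 0.8723.

δ > 0.8723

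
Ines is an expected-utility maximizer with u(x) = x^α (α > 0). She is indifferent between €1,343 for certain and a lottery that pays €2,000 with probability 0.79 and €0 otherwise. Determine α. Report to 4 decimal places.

α ≈ 0.5919

Since u(0) = 0, the lottery's EU is 0.79·2000^α.
Indifference: 1343^α = 0.79·2000^α, so (1343/2000)^α = 0.79.
Take logs: α = ln 0.79 / ln(1343/2000) ≈ 0.591908.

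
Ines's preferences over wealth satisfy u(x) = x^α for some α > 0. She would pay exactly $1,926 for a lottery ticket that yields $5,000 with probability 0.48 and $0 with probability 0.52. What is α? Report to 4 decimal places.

EU(lottery) = 0.48·5000^α + 0.52·0 = 0.48·5000^α.
Equating: 1926^α = 0.48·5000^α, i.e. 0.3852^α = 0.48.
Taking logs: α·ln(1926/5000) = ln(0.48), so α = -0.7339692 / -0.9539926 ≈ 0.7694.

α ≈ 0.7694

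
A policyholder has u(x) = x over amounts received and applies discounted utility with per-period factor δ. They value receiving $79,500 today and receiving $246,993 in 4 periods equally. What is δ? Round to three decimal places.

δ ≈ 0.753

The payoff in 4 periods is discounted by δ^4, so u(79500) = δ^4·u(246993) and δ^4 = u(79500)/u(246993).
With u(x) = x: δ^4 = 79500/246993 = 0.32187.
Taking the 4th root: δ = 0.32187^(1/4) ≈ 0.753.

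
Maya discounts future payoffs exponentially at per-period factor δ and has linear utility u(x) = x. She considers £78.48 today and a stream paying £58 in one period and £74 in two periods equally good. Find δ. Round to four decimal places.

Present value of the stream is 58·δ + 74·δ². Indifference gives 58δ + 74δ² = 78.48.
That is, 74δ² + 58δ − 78.48 = 0, a quadratic in δ.
δ = (−58 + √(58² + 4·74·78.48)) / (2·74) = (−58 + √26594.08) / 148 ≈ 0.7100.

δ ≈ 0.7100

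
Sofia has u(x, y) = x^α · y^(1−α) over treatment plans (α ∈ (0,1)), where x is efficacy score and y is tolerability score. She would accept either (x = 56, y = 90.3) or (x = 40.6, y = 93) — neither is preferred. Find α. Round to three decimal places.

The Cobb–Douglas utilities coincide, so 56^α·90.3^(1−α) = 40.6^α·93^(1−α).
(56/40.6)^α = (93/90.3)^(1−α); take logs: α·ln(56/40.6) = (1−α)·ln(93/90.3), i.e. α·0.321584 = (1−α)·0.029462.
With A = 0.321584 and B = 0.029462: α·A = (1−α)·B, so α = B/(A+B) = 0.029462/0.351046 ≈ 0.084.

α ≈ 0.084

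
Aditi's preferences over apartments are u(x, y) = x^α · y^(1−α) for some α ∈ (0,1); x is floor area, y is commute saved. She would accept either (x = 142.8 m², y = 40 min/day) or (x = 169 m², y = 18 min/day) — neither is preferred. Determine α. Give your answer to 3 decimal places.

α ≈ 0.826

The Cobb–Douglas utilities coincide, so 142.8^α·40^(1−α) = 169^α·18^(1−α).
Rearrange to (142.8/169)^α = (18/40)^(1−α) and take logs: α·-0.168454 = (1−α)·-0.798508.
Thus α·(-0.966962) = -0.798508, so α = -0.798508/-0.966962 ≈ 0.826.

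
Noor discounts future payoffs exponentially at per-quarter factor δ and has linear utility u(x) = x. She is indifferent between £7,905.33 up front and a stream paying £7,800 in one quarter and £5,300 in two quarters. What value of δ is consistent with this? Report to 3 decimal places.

Present value of the stream is 7800·δ + 5300·δ². Indifference gives 7800δ + 5300δ² = 7905.33.
So 5300δ² + 7800δ − 7905.33 = 0.
δ = (−7800 + √(7800² + 4·5300·7905.33)) / (2·5300) = (−7800 + √228432996.00) / 10600 ≈ 0.690.

δ ≈ 0.690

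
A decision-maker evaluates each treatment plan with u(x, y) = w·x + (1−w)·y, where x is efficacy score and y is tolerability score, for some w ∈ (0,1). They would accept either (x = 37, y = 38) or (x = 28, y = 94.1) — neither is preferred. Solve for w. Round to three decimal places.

w = 0.862

Equating utilities: w·37 + (1−w)·38 = w·28 + (1−w)·94.1.
w·(37−28) = (1−w)·(94.1−38), i.e. w·9 = (1−w)·56.1.
The marginal rate of substitution is 56.1/9, so w = 56.1/(9+56.1) = 0.862.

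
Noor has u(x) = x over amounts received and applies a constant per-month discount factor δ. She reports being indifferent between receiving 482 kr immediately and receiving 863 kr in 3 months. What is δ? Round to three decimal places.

δ ≈ 0.824

The payoff in 3 months is discounted by δ^3, so u(482) = δ^3·u(863) and δ^3 = u(482)/u(863).
With u(x) = x: δ^3 = 482/863 = 0.55852.
So δ = 0.55852^(1/3) ≈ 0.824.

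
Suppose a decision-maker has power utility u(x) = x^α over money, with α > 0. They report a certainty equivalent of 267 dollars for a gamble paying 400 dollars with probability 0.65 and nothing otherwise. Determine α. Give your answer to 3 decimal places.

EU(lottery) = 0.65·400^α + 0.35·0 = 0.65·400^α.
Setting u(267) equal to that: 267^α = 0.65·400^α ⇒ (267/400)^α = 0.65.
α = ln(0.65) / ln(267/400) = -0.430783/-0.404216 ≈ 1.066.

α ≈ 1.066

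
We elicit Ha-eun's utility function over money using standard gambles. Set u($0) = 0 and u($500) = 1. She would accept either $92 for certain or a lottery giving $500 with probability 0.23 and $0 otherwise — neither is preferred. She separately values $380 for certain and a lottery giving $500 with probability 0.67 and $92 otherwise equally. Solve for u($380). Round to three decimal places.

First, u($92) = 0.23·u($500) + 0.77·u($0) = 0.23.
Then u($380) = 0.67·u($500) + 0.33·u($92) = 0.67·1.00 + 0.33·0.23 = 0.7459.

0.746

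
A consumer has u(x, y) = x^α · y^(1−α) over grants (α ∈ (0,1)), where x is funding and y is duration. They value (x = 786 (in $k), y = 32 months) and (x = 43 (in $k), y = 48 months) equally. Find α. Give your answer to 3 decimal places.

Indifference: 786^α · 32^(1−α) = 43^α · 48^(1−α).
(786/43)^α = (48/32)^(1−α); take logs: α·ln(786/43) = (1−α)·ln(48/32), i.e. α·2.905757 = (1−α)·0.405465.
With A = 2.905757 and B = 0.405465: α·A = (1−α)·B, so α = B/(A+B) = 0.405465/3.311222 ≈ 0.122.

α ≈ 0.122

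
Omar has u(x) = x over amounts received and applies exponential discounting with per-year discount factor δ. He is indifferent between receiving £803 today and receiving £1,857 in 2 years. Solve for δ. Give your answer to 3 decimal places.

The payoff in 2 years is discounted by δ^2, so u(803) = δ^2·u(1857) and δ^2 = u(803)/u(1857).
With u(x) = x: δ^2 = 803/1857 = 0.43242.
Taking the square root: δ = 0.43242^(1/2) ≈ 0.658.

δ ≈ 0.658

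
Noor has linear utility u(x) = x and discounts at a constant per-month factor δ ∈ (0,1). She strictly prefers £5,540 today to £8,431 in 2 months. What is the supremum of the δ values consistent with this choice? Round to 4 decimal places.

δ < 0.8106

Under u(x) = x this choice says 5540 > δ^2·8431.
So δ^2 < 5540/8431 = 0.65710; taking the square root of both positive sides preserves the inequality.
δ < (5540/8431)^(1/2) ≈ 0.8106.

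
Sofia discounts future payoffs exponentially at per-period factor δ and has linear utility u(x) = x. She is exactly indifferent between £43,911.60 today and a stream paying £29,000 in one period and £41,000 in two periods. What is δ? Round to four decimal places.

The stream is worth 29000δ + 41000δ² today, so 29000δ + 41000δ² = 43911.60.
That is, 41000δ² + 29000δ − 43911.60 = 0, a quadratic in δ.
By the quadratic formula (taking the positive root), δ = (−29000 + √8042502400.00) / 82000 ≈ 0.7400.

δ ≈ 0.7400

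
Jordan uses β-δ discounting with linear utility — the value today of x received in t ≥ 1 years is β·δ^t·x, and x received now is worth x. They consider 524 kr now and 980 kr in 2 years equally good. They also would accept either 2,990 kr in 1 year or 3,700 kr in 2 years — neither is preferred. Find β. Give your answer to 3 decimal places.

β ≈ 0.819

Both payoffs in the second observation are in the future, so β drops out: δ^1·2990 = δ^2·3700 ⇒ δ = 2990/3700 = 0.80811.
Substituting δ into 524 = β·δ^2·980: β = 524/(639.978) ≈ 0.819.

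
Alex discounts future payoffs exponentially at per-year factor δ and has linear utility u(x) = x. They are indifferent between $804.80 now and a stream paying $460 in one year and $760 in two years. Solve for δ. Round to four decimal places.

The stream is worth 460δ + 760δ² today, so 460δ + 760δ² = 804.80.
That is, 760δ² + 460δ − 804.80 = 0, a quadratic in δ.
δ = (−460 + √(460² + 4·760·804.80)) / (2·760) = (−460 + √2658192.00) / 1520 ≈ 0.7700.

δ ≈ 0.7700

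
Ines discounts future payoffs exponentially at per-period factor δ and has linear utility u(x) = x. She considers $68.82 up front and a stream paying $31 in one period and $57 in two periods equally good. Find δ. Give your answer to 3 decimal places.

Present value of the stream is 31·δ + 57·δ². Indifference gives 31δ + 57δ² = 68.82.
So 57δ² + 31δ − 68.82 = 0.
By the quadratic formula (taking the positive root), δ = (−31 + √16651.96) / 114 ≈ 0.860.

δ ≈ 0.860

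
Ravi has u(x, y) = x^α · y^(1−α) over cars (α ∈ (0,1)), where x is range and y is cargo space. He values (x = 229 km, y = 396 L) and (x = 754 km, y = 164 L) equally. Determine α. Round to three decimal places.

α ≈ 0.425

The Cobb–Douglas utilities coincide, so 229^α·396^(1−α) = 754^α·164^(1−α).
(229/754)^α = (164/396)^(1−α); take logs: α·ln(229/754) = (1−α)·ln(164/396), i.e. α·-1.191670 = (1−α)·-0.881548.
Thus α·(-2.073218) = -0.881548, so α = -0.881548/-2.073218 ≈ 0.425.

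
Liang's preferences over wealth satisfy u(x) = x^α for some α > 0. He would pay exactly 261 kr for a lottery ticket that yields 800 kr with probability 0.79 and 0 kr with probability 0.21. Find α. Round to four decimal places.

EU(lottery) = 0.79·800^α + 0.21·0 = 0.79·800^α.
Setting u(261) equal to that: 261^α = 0.79·800^α ⇒ (261/800)^α = 0.79.
α = ln(0.79) / ln(261/800) = -0.2357223/-1.1200913 ≈ 0.2104.

α ≈ 0.2104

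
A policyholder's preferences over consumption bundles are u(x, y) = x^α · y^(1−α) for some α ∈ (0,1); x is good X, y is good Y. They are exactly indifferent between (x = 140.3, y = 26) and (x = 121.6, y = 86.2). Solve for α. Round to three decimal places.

Indifference: 140.3^α · 26^(1−α) = 121.6^α · 86.2^(1−α).
Taking logs: α·ln 140.3 + (1−α)·ln 26 = α·ln 121.6 + (1−α)·ln 86.2, i.e. α·0.143046 = (1−α)·1.198574.
So α/(1−α) = (1.198574)/(0.143046) = 8.378941, and α = 8.378941/9.378941 ≈ 0.893.

α ≈ 0.893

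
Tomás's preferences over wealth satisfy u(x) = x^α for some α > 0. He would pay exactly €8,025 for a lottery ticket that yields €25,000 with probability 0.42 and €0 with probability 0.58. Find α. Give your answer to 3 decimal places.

Since u(0) = 0, the lottery's EU is 0.42·25000^α.
Setting u(8025) equal to that: 8025^α = 0.42·25000^α ⇒ (8025/25000)^α = 0.42.
Take logs: α = ln 0.42 / ln(8025/25000) ≈ 0.76343.

α ≈ 0.763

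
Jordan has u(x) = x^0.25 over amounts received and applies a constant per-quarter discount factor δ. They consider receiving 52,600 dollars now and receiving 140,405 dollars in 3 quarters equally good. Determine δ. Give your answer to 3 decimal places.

The payoff in 3 quarters is discounted by δ^3, so u(52600) = δ^3·u(140405) and δ^3 = u(52600)/u(140405).
With u(x) = x^0.25: δ^3 = 52600^0.25/140405^0.25 = (52600/140405)^0.25 = 0.78235.
Hence δ = (0.78235)^(1/3) = 0.92144.

δ ≈ 0.921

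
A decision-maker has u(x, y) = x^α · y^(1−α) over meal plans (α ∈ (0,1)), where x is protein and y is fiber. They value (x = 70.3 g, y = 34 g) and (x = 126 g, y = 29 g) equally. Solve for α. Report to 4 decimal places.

α ≈ 0.2142

Indifference: 70.3^α · 34^(1−α) = 126^α · 29^(1−α).
Taking logs: α·ln 70.3 + (1−α)·ln 34 = α·ln 126 + (1−α)·ln 29, i.e. α·-0.5835101 = (1−α)·-0.1590647.
With A = -0.5835101 and B = -0.1590647: α·A = (1−α)·B, so α = B/(A+B) = -0.1590647/-0.7425748 ≈ 0.2142.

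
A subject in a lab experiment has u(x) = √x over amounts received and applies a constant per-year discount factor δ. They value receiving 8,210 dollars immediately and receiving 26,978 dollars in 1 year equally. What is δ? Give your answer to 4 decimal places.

δ ≈ 0.5517

Equating discounted utilities: u(8210) = δ·u(26978) ⇒ δ = u(8210)/u(26978).
Since u(x) = √x, δ = √(8210/26978) = 0.55165.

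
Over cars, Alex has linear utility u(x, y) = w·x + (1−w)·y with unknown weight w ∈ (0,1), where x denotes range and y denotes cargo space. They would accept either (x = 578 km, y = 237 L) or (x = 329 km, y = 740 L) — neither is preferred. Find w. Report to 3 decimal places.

w = 0.669

u(578,237) = u(329,740) means w·578 + (1−w)·237 = w·329 + (1−w)·740.
Collecting terms: w·249 = (1−w)·503.
Hence w = 503/(249+503) = 503/752 = 0.669.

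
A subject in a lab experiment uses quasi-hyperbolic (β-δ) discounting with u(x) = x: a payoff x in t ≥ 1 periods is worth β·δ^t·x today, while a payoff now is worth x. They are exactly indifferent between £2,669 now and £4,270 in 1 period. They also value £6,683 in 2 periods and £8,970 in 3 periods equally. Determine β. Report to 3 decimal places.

β ≈ 0.839

Both payoffs in the second observation are in the future, so β drops out: δ^2·6683 = δ^3·8970 ⇒ δ = 6683/8970 = 0.74504.
Now use the now-vs-future pair: 2669 = β·δ·4270 gives β = 2669/(0.74504·4270) ≈ 0.839.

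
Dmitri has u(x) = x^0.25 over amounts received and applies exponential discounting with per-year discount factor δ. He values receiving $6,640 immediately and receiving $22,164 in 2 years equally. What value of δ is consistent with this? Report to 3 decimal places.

δ ≈ 0.860

Indifference means u(6640) = δ^2 · u(22164), so δ^2 = u(6640)/u(22164).
Since u(x) = x^0.25, δ^2 = (6640/22164)^0.25 = 0.29958^0.25 = 0.73983.
Taking the square root: δ = 0.73983^(1/2) ≈ 0.860.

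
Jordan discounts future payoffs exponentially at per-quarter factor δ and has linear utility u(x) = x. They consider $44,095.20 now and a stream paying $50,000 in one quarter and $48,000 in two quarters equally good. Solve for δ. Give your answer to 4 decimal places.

Present value of the stream is 50000·δ + 48000·δ². Indifference gives 50000δ + 48000δ² = 44095.20.
Rearranged: 48000δ² + 50000δ − 44095.20 = 0.
The positive root is δ = [−50000 + √(50000² + 4·48000·44095.20)] / (2·48000) = (−50000 + 104720.000)/96000 ≈ 0.5700.

δ ≈ 0.5700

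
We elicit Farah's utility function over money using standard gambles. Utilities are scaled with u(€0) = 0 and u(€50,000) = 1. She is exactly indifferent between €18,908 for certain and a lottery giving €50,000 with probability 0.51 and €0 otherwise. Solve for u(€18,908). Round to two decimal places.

u(€18,908) equals the lottery's expected utility: 0.51·1 + 0.49·0 = 0.51.

0.51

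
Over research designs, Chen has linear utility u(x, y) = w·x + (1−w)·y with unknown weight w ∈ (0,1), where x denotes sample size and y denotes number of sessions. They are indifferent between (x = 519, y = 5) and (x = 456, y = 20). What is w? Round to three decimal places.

Indifference: w·519 + (1−w)·5 = w·456 + (1−w)·20.
w·(519−456) = (1−w)·(20−5), i.e. w·63 = (1−w)·15.
So w/(1−w) = 15/63 = 0.2381, giving w = 15/(63+15) = 0.192.

w = 0.192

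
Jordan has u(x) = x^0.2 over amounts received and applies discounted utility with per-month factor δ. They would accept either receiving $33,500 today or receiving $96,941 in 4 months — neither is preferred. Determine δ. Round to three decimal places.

δ ≈ 0.948

Indifference means u(33500) = δ^4 · u(96941), so δ^4 = u(33500)/u(96941).
With u(x) = x^0.2: δ^4 = 33500^0.2/96941^0.2 = (33500/96941)^0.2 = 0.80855.
Taking the 4th root: δ = 0.80855^(1/4) ≈ 0.948.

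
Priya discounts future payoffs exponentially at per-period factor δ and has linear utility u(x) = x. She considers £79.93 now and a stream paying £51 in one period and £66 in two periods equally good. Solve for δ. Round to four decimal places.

δ ≈ 0.7800

Equating present values: 79.93 = 51δ + 66δ².
So 66δ² + 51δ − 79.93 = 0.
The positive root is δ = [−51 + √(51² + 4·66·79.93)] / (2·66) = (−51 + 153.956)/132 ≈ 0.7800.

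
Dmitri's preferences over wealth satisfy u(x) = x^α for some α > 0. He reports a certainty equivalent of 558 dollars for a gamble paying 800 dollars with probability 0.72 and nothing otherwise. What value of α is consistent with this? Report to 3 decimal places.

EU(lottery) = 0.72·800^α + 0.28·0 = 0.72·800^α.
Indifference: 558^α = 0.72·800^α, so (558/800)^α = 0.72.
Taking logs: α·ln(558/800) = ln(0.72), so α = -0.328504 / -0.360253 ≈ 0.912.

α ≈ 0.912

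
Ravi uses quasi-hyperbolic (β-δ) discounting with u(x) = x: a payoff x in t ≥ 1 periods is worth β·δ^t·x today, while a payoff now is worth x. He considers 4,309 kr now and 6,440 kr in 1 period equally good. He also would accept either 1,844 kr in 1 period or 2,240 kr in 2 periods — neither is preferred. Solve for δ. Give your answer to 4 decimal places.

δ ≈ 0.8232

Both payoffs in the second observation are in the future, so β drops out: δ^1·1844 = δ^2·2240 ⇒ δ = 1844/2240 = 0.82321.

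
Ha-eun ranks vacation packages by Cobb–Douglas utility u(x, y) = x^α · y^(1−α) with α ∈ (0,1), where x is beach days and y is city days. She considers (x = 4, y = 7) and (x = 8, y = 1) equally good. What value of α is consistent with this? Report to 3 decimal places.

α ≈ 0.737

The Cobb–Douglas utilities coincide, so 4^α·7^(1−α) = 8^α·1^(1−α).
Taking logs: α·ln 4 + (1−α)·ln 7 = α·ln 8 + (1−α)·ln 1, i.e. α·-0.693147 = (1−α)·-1.945910.
So α/(1−α) = (-1.945910)/(-0.693147) = 2.807355, and α = 2.807355/3.807355 ≈ 0.737.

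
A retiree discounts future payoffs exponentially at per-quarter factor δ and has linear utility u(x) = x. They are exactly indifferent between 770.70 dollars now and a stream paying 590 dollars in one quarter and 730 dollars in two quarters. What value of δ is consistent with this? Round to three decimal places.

Equating present values: 770.70 = 590δ + 730δ².
So 730δ² + 590δ − 770.70 = 0.
δ = (−590 + √(590² + 4·730·770.70)) / (2·730) = (−590 + √2598544.00) / 1460 ≈ 0.700.

δ ≈ 0.700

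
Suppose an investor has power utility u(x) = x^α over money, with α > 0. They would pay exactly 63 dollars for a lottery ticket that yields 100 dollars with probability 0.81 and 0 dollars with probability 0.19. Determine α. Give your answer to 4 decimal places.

The lottery's expected utility is 0.81·u(100) + 0.19·u(0) = 0.81·100^α (since u(0) = 0 for α > 0).
Setting u(63) equal to that: 63^α = 0.81·100^α ⇒ (63/100)^α = 0.81.
α = ln(0.81) / ln(63/100) = -0.2107210/-0.4620355 ≈ 0.4561.

α ≈ 0.4561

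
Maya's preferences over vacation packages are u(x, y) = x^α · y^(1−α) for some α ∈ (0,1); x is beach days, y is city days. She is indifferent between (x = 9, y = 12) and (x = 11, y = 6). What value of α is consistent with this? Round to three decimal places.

Indifference: 9^α · 12^(1−α) = 11^α · 6^(1−α).
Taking logs: α·ln 9 + (1−α)·ln 12 = α·ln 11 + (1−α)·ln 6, i.e. α·-0.200671 = (1−α)·-0.693147.
Thus α·(-0.893818) = -0.693147, so α = -0.693147/-0.893818 ≈ 0.775.

α ≈ 0.775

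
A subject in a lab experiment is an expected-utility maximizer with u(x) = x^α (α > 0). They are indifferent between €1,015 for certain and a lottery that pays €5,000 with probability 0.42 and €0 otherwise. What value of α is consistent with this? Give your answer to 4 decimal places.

α ≈ 0.5440

EU(lottery) = 0.42·5000^α + 0.58·0 = 0.42·5000^α.
Indifference: 1015^α = 0.42·5000^α, so (1015/5000)^α = 0.42.
Taking logs: α·ln(1015/5000) = ln(0.42), so α = -0.8675006 / -1.5945493 ≈ 0.5440.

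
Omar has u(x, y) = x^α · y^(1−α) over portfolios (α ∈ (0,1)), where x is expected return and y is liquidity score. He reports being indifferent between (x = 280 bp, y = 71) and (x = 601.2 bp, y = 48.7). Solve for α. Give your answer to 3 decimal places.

Indifference: 280^α · 71^(1−α) = 601.2^α · 48.7^(1−α).
Taking logs: α·ln 280 + (1−α)·ln 71 = α·ln 601.2 + (1−α)·ln 48.7, i.e. α·-0.764138 = (1−α)·-0.377001.
With A = -0.764138 and B = -0.377001: α·A = (1−α)·B, so α = B/(A+B) = -0.377001/-1.141139 ≈ 0.330.

α ≈ 0.330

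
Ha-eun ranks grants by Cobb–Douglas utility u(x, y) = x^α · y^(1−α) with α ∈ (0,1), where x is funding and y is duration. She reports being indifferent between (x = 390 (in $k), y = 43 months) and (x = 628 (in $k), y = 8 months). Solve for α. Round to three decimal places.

The Cobb–Douglas utilities coincide, so 390^α·43^(1−α) = 628^α·8^(1−α).
Taking logs: α·ln 390 + (1−α)·ln 43 = α·ln 628 + (1−α)·ln 8, i.e. α·-0.476393 = (1−α)·-1.681759.
Thus α·(-2.158152) = -1.681759, so α = -1.681759/-2.158152 ≈ 0.779.

α ≈ 0.779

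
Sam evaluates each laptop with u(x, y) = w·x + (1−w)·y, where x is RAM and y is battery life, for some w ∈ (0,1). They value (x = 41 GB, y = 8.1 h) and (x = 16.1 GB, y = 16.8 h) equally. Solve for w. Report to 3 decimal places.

u(41,8.1) = u(16.1,16.8) means w·41 + (1−w)·8.1 = w·16.1 + (1−w)·16.8.
Rearranging, 24.9·w − 8.7·(1−w) = 0.
The marginal rate of substitution is 8.7/24.9, so w = 8.7/(24.9+8.7) = 0.259.

w = 0.259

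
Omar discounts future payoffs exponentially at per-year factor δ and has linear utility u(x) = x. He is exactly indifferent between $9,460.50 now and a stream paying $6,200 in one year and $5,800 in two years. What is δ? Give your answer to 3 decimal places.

δ ≈ 0.850

Equating present values: 9460.50 = 6200δ + 5800δ².
That is, 5800δ² + 6200δ − 9460.50 = 0, a quadratic in δ.
The positive root is δ = [−6200 + √(6200² + 4·5800·9460.50)] / (2·5800) = (−6200 + 16060.000)/11600 ≈ 0.850.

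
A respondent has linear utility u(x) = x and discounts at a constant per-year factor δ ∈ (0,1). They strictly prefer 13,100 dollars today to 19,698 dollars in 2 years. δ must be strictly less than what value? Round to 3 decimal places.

Under u(x) = x this choice says 13100 > δ^2·19698.
So δ^2 < 13100/19698 = 0.66504; taking the square root of both positive sides preserves the inequality.
δ < (13100/19698)^(1/2) ≈ 0.816.

δ < 0.816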